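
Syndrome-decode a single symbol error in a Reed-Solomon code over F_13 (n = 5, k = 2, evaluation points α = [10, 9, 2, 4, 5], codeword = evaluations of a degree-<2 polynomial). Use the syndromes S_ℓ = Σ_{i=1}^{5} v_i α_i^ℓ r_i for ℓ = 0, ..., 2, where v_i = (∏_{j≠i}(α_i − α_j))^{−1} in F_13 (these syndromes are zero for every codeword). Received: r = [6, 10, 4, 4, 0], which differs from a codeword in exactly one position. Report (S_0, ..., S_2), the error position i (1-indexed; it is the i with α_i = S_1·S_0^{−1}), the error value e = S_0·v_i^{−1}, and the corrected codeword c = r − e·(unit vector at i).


S = (4, 8, 3), error at position 3, error magnitude e = 5, c = [6, 10, 12, 4, 0].

Step 1: column multipliers v_i = (∏_{j≠i}(α_i − α_j))^{−1} mod 13.
  i = 1 (α = 10): (10−9)(10−2)(10−4)(10−5) = 1·8·6·5 = 240 ≡ 6, so v_1 = 6^{−1} = 11 (mod 13).
  i = 2 (α = 9): (9−10)(9−2)(9−4)(9−5) = (−1)·7·5·4 = −140 ≡ 3, so v_2 = 3^{−1} = 9 (mod 13).
  i = 3 (α = 2): (2−10)(2−9)(2−4)(2−5) = (−8)·(−7)·(−2)·(−3) = 336 ≡ 11, so v_3 = 11^{−1} = 6 (mod 13).
  i = 4 (α = 4): (4−10)(4−9)(4−2)(4−5) = (−6)·(−5)·2·(−1) = −60 ≡ 5, so v_4 = 5^{−1} = 8 (mod 13).
  i = 5 (α = 5): (5−10)(5−9)(5−2)(5−4) = (−5)·(−4)·3·1 = 60 ≡ 8, so v_5 = 8^{−1} = 5 (mod 13).
  v = [11, 9, 6, 8, 5].
Step 2: syndromes of r = [6, 10, 4, 4, 0] (all sums mod 13).
  S_0 = Σ v_i r_i = 11·6 + 9·10 + 6·4 + 8·4 + 5·0 = 212 ≡ 4.
  S_1 = Σ v_i α_i r_i = 11·10·6 + 9·9·10 + 6·2·4 + 8·4·4 + 5·5·0 = 1646 ≡ 8.
  α_i^2 mod 13 = [9, 3, 4, 3, 12].
  S_2 = Σ v_i α_i^2 r_i = 11·9·6 + 9·3·10 + 6·4·4 + 8·3·4 + 5·12·0 = 1056 ≡ 3.
  S = (4, 8, 3) ≠ 0, so r is not a codeword (an error is present).
Step 3: locate the error. For a single error e at position i, S_ℓ = v_i·e·α_i^ℓ, so α_err = S_1/S_0.
  S_0^{−1} = 4^{−1} = 10 (mod 13), so α_err = 8·10 = 80 ≡ 2 = α_3. Error position i = 3.
  Consistency check: S_2/S_1 = 3·5 = 15 ≡ 2 = α_err ✓ (single-error assumption holds).
Step 4: error magnitude e = S_0/v_3 = S_0·∏_{j≠3}(α_3 − α_j) = 4·11 = 44 ≡ 5 (mod 13).
Step 5: correct position 3: c_3 = r_3 − e = 4 − 5 ≡ 12 (mod 13). Hence c = [6, 10, 12, 4, 0].
  Check: interpolating c through the α_i gives m(x) = 7 + 9·x (degree < 2) with m(α_i) = c_i for every i, so c is indeed a codeword.


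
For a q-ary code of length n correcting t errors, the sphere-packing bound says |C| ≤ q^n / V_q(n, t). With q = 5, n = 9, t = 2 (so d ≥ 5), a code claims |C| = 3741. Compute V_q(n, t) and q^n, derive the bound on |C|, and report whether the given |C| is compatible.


V_q(n, t) = 613, q^n = 1953125, Hamming bound = 3186, |C| = 3741 > bound (violated).

Step 1: Compute V_q(n, t) = Σ_{j=0}^2 C(n, j) (q−1)^j.
  j = 0: C(9,0)·(4)^0 = 1·1 = 1.
  j = 1: C(9,1)·(4)^1 = 9·4 = 36.
  j = 2: C(9,2)·(4)^2 = 36·16 = 576.
  V_q(n, t) = 1 + 36 + 576 = 613.
Step 2: q^n = 5^9 = 1953125.
Step 3: Hamming bound ⌊q^n / V_q(n,t)⌋ = ⌊1953125/613⌋ = 3186.
Step 4: Compare |C| = 3741 to 3186: violated.
The claimed |C| lies above the Hamming bound, so no 5-ary code of length 9 with d ≥ 5 can have 3741 codewords.


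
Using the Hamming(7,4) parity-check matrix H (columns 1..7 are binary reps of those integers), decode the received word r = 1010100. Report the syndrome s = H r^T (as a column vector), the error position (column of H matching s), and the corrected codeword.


s = (1, 1, 1)^T, error position = 7, corrected codeword c = 1010101

Compute s = H r^T mod 2 one row at a time:
  s_1 = 0 + 1 + 0 + 0 = 1 ≡ 1 (mod 2).
  s_2 = 0 + 1 + 0 + 0 = 1 ≡ 1 (mod 2).
  s_3 = 1 + 1 + 1 + 0 = 3 ≡ 1 (mod 2).
s = (1, 1, 1)^T — this equals column 7 of H (binary 111), so error is at position 7.
Correct: flip bit 7 of r = 1010100 to get c = 1010101.


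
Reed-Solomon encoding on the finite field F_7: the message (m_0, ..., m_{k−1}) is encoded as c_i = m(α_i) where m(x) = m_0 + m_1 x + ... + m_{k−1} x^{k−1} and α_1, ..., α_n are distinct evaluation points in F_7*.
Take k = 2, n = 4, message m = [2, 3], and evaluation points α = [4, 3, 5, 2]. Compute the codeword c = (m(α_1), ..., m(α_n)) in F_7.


c = [0, 4, 3, 1]

Message polynomial: m(x) = 2 + 3·x (mod 7).
For each evaluation point α_i, compute m(α_i) mod 7:
  α_1 = 4: Horner steps 3 → 0, so m(4) = 0.
  α_2 = 3: Horner steps 3 → 4, so m(3) = 4.
  α_3 = 5: Horner steps 3 → 3, so m(5) = 3.
  α_4 = 2: Horner steps 3 → 1, so m(2) = 1.
Codeword c = [0, 4, 3, 1] ∈ F_7^4.


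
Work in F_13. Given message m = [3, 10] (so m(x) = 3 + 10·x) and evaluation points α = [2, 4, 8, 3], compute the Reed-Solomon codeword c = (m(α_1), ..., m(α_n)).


c = [10, 4, 5, 7]

Message polynomial: m(x) = 3 + 10·x (mod 13).
For each evaluation point α_i, compute m(α_i) mod 13:
  α_1 = 2: Horner steps 10 → 10, so m(2) = 10.
  α_2 = 4: Horner steps 10 → 4, so m(4) = 4.
  α_3 = 8: Horner steps 10 → 5, so m(8) = 5.
  α_4 = 3: Horner steps 10 → 7, so m(3) = 7.
Codeword c = [10, 4, 5, 7] ∈ F_13^4.


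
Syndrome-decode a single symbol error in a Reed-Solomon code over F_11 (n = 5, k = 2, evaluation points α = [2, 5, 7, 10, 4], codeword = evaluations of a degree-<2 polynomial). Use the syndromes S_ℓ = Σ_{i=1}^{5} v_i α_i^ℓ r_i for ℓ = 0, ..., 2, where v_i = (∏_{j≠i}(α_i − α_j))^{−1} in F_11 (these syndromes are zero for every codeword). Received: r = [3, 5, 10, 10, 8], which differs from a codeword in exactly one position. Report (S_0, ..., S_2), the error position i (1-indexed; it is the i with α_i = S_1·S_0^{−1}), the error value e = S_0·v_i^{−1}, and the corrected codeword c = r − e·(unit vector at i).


S = (4, 7, 4), error at position 4, error magnitude e = 9, c = [3, 5, 10, 1, 8].

Step 1: column multipliers v_i = (∏_{j≠i}(α_i − α_j))^{−1} mod 11.
  i = 1 (α = 2): (2−5)(2−7)(2−10)(2−4) = (−3)·(−5)·(−8)·(−2) = 240 ≡ 9, so v_1 = 9^{−1} = 5 (mod 11).
  i = 2 (α = 5): (5−2)(5−7)(5−10)(5−4) = 3·(−2)·(−5)·1 = 30 ≡ 8, so v_2 = 8^{−1} = 7 (mod 11).
  i = 3 (α = 7): (7−2)(7−5)(7−10)(7−4) = 5·2·(−3)·3 = −90 ≡ 9, so v_3 = 9^{−1} = 5 (mod 11).
  i = 4 (α = 10): (10−2)(10−5)(10−7)(10−4) = 8·5·3·6 = 720 ≡ 5, so v_4 = 5^{−1} = 9 (mod 11).
  i = 5 (α = 4): (4−2)(4−5)(4−7)(4−10) = 2·(−1)·(−3)·(−6) = −36 ≡ 8, so v_5 = 8^{−1} = 7 (mod 11).
  v = [5, 7, 5, 9, 7].
Step 2: syndromes of r = [3, 5, 10, 10, 8] (all sums mod 11).
  S_0 = Σ v_i r_i = 5·3 + 7·5 + 5·10 + 9·10 + 7·8 = 246 ≡ 4.
  S_1 = Σ v_i α_i r_i = 5·2·3 + 7·5·5 + 5·7·10 + 9·10·10 + 7·4·8 = 1679 ≡ 7.
  α_i^2 mod 11 = [4, 3, 5, 1, 5].
  S_2 = Σ v_i α_i^2 r_i = 5·4·3 + 7·3·5 + 5·5·10 + 9·1·10 + 7·5·8 = 785 ≡ 4.
  S = (4, 7, 4) ≠ 0, so r is not a codeword (an error is present).
Step 3: locate the error. For a single error e at position i, S_ℓ = v_i·e·α_i^ℓ, so α_err = S_1/S_0.
  S_0^{−1} = 4^{−1} = 3 (mod 11), so α_err = 7·3 = 21 ≡ 10 = α_4. Error position i = 4.
  Consistency check: S_2/S_1 = 4·8 = 32 ≡ 10 = α_err ✓ (single-error assumption holds).
Step 4: error magnitude e = S_0/v_4 = S_0·∏_{j≠4}(α_4 − α_j) = 4·5 = 20 ≡ 9 (mod 11).
Step 5: correct position 4: c_4 = r_4 − e = 10 − 9 ≡ 1 (mod 11). Hence c = [3, 5, 10, 1, 8].
  Check: interpolating c through the α_i gives m(x) = 9 + 8·x (degree < 2) with m(α_i) = c_i for every i, so c is indeed a codeword.


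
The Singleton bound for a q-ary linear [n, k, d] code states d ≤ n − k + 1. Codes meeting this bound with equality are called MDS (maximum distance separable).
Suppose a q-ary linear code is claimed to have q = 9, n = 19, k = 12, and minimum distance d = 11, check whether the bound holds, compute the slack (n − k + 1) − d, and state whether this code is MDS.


Singleton RHS = n − k + 1 = 8, slack = -3, bound violated (no such code; not MDS).

Singleton bound: d ≤ n − k + 1.
Here n = 19, k = 12, so n − k + 1 = 8.
Given d = 11, check d ≤ 8: NO.
Slack = (n − k + 1) − d = -3.
The slack is negative: d = 11 exceeds n − k + 1 = 8 by 3, so the Singleton bound is violated and no linear [19, 12, 11]_9 code can exist. In particular it is not MDS (MDS requires d = n − k + 1 exactly).
Description: the claimed parameters are [19, 12, 11]_9; such a code would be impossible (violates the Singleton bound).


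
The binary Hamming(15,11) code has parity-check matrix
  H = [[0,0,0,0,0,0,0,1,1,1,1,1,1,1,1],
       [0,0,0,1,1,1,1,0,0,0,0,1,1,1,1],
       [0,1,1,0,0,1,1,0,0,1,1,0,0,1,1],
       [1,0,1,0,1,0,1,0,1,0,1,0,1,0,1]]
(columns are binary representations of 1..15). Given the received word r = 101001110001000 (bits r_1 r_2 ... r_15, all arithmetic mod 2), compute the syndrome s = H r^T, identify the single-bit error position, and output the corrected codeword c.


s = (0, 1, 1, 1)^T, error position = 7, corrected codeword c = 101001010001000

Compute s = H r^T mod 2 one row at a time:
  s_1 = 1 + 0 + 0 + 0 + 1 + 0 + 0 + 0 = 2 ≡ 0 (mod 2).
  s_2 = 0 + 0 + 1 + 1 + 1 + 0 + 0 + 0 = 3 ≡ 1 (mod 2).
  s_3 = 0 + 1 + 1 + 1 + 0 + 0 + 0 + 0 = 3 ≡ 1 (mod 2).
  s_4 = 1 + 1 + 0 + 1 + 0 + 0 + 0 + 0 = 3 ≡ 1 (mod 2).
s = (0, 1, 1, 1)^T — this equals column 7 of H (binary 0111), so error is at position 7.
Correct: flip bit 7 of r = 101001110001000 to get c = 101001010001000.


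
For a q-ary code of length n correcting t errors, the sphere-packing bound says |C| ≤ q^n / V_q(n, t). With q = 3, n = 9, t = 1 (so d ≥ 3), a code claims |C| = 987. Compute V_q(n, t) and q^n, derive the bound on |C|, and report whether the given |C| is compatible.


V_q(n, t) = 19, q^n = 19683, Hamming bound = 1035, |C| = 987 ≤ bound (satisfied).

Step 1: Compute V_q(n, t) = Σ_{j=0}^1 C(n, j) (q−1)^j.
  j = 0: C(9,0)·(2)^0 = 1·1 = 1.
  j = 1: C(9,1)·(2)^1 = 9·2 = 18.
  V_q(n, t) = 1 + 18 = 19.
Step 2: q^n = 3^9 = 19683.
Step 3: Hamming bound ⌊q^n / V_q(n,t)⌋ = ⌊19683/19⌋ = 1035.
Step 4: Compare |C| = 987 to 1035: satisfied.
The claimed |C| lies below the Hamming bound.


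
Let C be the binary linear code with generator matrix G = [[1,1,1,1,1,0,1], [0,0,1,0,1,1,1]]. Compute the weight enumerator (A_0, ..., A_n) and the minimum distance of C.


Weight distribution: A_0 = 1, A_4 = 2, A_6 = 1. Minimum distance d = 4.

Enumerate all 2^2 = 4 messages m ∈ F_2^2.
For each, compute codeword c = mG in F_2^7, then tally its weight.
  m = 00 → c = 0000000, weight = 0.
  m = 10 → c = 1111101, weight = 6.
  m = 01 → c = 0010111, weight = 4.
  m = 11 → c = 1101010, weight = 4.
Tally weights:
  weight 0: 1 codewords.
  weight 4: 2 codewords.
  weight 6: 1 codewords.
Minimum distance d = smallest w > 0 with A_w > 0 = 4.
Sanity: Σ A_w = 4 = 2^2 = 4 ✓.


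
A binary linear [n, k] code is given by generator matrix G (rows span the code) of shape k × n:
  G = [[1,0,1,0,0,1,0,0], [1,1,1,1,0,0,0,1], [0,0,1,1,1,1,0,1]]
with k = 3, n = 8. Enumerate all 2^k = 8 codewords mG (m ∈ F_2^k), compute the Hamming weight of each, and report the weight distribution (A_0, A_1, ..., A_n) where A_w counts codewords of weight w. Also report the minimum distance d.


Weight distribution: A_0 = 1, A_3 = 2, A_4 = 3, A_5 = 2. Minimum distance d = 3.

Enumerate all 2^3 = 8 messages m ∈ F_2^3.
For each, compute codeword c = mG in F_2^8, then tally its weight.
  m = 000 → c = 00000000, weight = 0.
  m = 100 → c = 10100100, weight = 3.
  m = 010 → c = 11110001, weight = 5.
  m = 110 → c = 01010101, weight = 4.
  m = 001 → c = 00111101, weight = 5.
  m = 101 → c = 10011001, weight = 4.
  m = 011 → c = 11001100, weight = 4.
  m = 111 → c = 01101000, weight = 3.
Tally weights:
  weight 0: 1 codewords.
  weight 3: 2 codewords.
  weight 4: 3 codewords.
  weight 5: 2 codewords.
Minimum distance d = smallest w > 0 with A_w > 0 = 3.
Sanity: Σ A_w = 8 = 2^3 = 8 ✓.


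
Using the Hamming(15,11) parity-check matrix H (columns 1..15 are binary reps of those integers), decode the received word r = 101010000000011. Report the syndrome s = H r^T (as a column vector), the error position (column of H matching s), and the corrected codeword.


s = (0, 1, 1, 0)^T, error position = 6, corrected codeword c = 101011000000011

Compute s = H r^T mod 2 one row at a time:
  s_1 = 0 + 0 + 0 + 0 + 0 + 0 + 1 + 1 = 2 ≡ 0 (mod 2).
  s_2 = 0 + 1 + 0 + 0 + 0 + 0 + 1 + 1 = 3 ≡ 1 (mod 2).
  s_3 = 0 + 1 + 0 + 0 + 0 + 0 + 1 + 1 = 3 ≡ 1 (mod 2).
  s_4 = 1 + 1 + 1 + 0 + 0 + 0 + 0 + 1 = 4 ≡ 0 (mod 2).
s = (0, 1, 1, 0)^T — this equals column 6 of H (binary 0110), so error is at position 6.
Correct: flip bit 6 of r = 101010000000011 to get c = 101011000000011.


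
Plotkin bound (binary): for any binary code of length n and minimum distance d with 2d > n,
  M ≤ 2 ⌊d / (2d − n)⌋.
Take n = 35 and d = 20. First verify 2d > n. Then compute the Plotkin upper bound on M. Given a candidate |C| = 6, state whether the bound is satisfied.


Plotkin bound M ≤ 8; given |C| = 6 ≤ bound (satisfied).

Check applicability: 2d = 40, n = 35.
2d − n = 5 > 0, so Plotkin applies.
Compute d/(2d−n) = 20/5 ≈ 4.0000.
⌊d/(2d−n)⌋ = 4.
Plotkin bound: M ≤ 2·4 = 8.
Given |C| = 6, check: satisfied.
This |C| is below the Plotkin bound.


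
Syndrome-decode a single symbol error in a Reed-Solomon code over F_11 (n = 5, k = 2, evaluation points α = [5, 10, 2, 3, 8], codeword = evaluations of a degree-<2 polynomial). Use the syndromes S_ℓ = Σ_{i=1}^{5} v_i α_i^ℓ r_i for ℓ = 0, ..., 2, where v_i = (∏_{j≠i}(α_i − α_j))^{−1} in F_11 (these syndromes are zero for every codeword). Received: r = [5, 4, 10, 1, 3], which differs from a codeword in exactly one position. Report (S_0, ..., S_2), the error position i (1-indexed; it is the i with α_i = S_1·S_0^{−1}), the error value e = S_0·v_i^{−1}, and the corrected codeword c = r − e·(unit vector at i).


S = (2, 5, 7), error at position 5, error magnitude e = 3, c = [5, 4, 10, 1, 0].

Step 1: column multipliers v_i = (∏_{j≠i}(α_i − α_j))^{−1} mod 11.
  i = 1 (α = 5): (5−10)(5−2)(5−3)(5−8) = (−5)·3·2·(−3) = 90 ≡ 2, so v_1 = 2^{−1} = 6 (mod 11).
  i = 2 (α = 10): (10−5)(10−2)(10−3)(10−8) = 5·8·7·2 = 560 ≡ 10, so v_2 = 10^{−1} = 10 (mod 11).
  i = 3 (α = 2): (2−5)(2−10)(2−3)(2−8) = (−3)·(−8)·(−1)·(−6) = 144 ≡ 1, so v_3 = 1^{−1} = 1 (mod 11).
  i = 4 (α = 3): (3−5)(3−10)(3−2)(3−8) = (−2)·(−7)·1·(−5) = −70 ≡ 7, so v_4 = 7^{−1} = 8 (mod 11).
  i = 5 (α = 8): (8−5)(8−10)(8−2)(8−3) = 3·(−2)·6·5 = −180 ≡ 7, so v_5 = 7^{−1} = 8 (mod 11).
  v = [6, 10, 1, 8, 8].
Step 2: syndromes of r = [5, 4, 10, 1, 3] (all sums mod 11).
  S_0 = Σ v_i r_i = 6·5 + 10·4 + 1·10 + 8·1 + 8·3 = 112 ≡ 2.
  S_1 = Σ v_i α_i r_i = 6·5·5 + 10·10·4 + 1·2·10 + 8·3·1 + 8·8·3 = 786 ≡ 5.
  α_i^2 mod 11 = [3, 1, 4, 9, 9].
  S_2 = Σ v_i α_i^2 r_i = 6·3·5 + 10·1·4 + 1·4·10 + 8·9·1 + 8·9·3 = 458 ≡ 7.
  S = (2, 5, 7) ≠ 0, so r is not a codeword (an error is present).
Step 3: locate the error. For a single error e at position i, S_ℓ = v_i·e·α_i^ℓ, so α_err = S_1/S_0.
  S_0^{−1} = 2^{−1} = 6 (mod 11), so α_err = 5·6 = 30 ≡ 8 = α_5. Error position i = 5.
  Consistency check: S_2/S_1 = 7·9 = 63 ≡ 8 = α_err ✓ (single-error assumption holds).
Step 4: error magnitude e = S_0/v_5 = S_0·∏_{j≠5}(α_5 − α_j) = 2·7 = 14 ≡ 3 (mod 11).
Step 5: correct position 5: c_5 = r_5 − e = 3 − 3 ≡ 0 (mod 11). Hence c = [5, 4, 10, 1, 0].
  Check: interpolating c through the α_i gives m(x) = 6 + 2·x (degree < 2) with m(α_i) = c_i for every i, so c is indeed a codeword.


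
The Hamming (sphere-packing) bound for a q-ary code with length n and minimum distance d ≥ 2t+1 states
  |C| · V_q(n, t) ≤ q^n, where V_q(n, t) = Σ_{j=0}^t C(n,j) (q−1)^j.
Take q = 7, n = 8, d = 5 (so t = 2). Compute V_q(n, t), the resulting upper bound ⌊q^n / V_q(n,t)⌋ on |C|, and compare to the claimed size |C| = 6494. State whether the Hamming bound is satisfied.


V_q(n, t) = 1057, q^n = 5764801, Hamming bound = 5453, |C| = 6494 > bound (violated).

Step 1: Compute V_q(n, t) = Σ_{j=0}^2 C(n, j) (q−1)^j.
  j = 0: C(8,0)·(6)^0 = 1·1 = 1.
  j = 1: C(8,1)·(6)^1 = 8·6 = 48.
  j = 2: C(8,2)·(6)^2 = 28·36 = 1008.
  V_q(n, t) = 1 + 48 + 1008 = 1057.
Step 2: q^n = 7^8 = 5764801.
Step 3: Hamming bound ⌊q^n / V_q(n,t)⌋ = ⌊5764801/1057⌋ = 5453.
Step 4: Compare |C| = 6494 to 5453: violated.
The claimed |C| lies above the Hamming bound, so no 7-ary code of length 8 with d ≥ 5 can have 6494 codewords.


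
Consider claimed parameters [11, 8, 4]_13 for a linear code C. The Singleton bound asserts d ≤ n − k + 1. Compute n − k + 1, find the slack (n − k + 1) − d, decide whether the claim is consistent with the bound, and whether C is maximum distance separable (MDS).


Singleton RHS = n − k + 1 = 4, slack = 0, bound satisfied, MDS.

Singleton bound: d ≤ n − k + 1.
Here n = 11, k = 8, so n − k + 1 = 4.
Given d = 4, check d ≤ 4: YES.
Slack = (n − k + 1) − d = 0.
The code is MDS (slack = 0).
Description: the claimed parameters are [11, 8, 4]_13; such a code would be MDS (meets Singleton bound).


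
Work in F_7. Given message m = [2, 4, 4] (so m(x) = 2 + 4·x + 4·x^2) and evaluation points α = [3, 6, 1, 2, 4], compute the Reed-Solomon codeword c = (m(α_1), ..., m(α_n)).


c = [1, 2, 3, 5, 5]

Message polynomial: m(x) = 2 + 4·x + 4·x^2 (mod 7).
For each evaluation point α_i, compute m(α_i) mod 7:
  α_1 = 3: Horner steps 4 → 2 → 1, so m(3) = 1.
  α_2 = 6: Horner steps 4 → 0 → 2, so m(6) = 2.
  α_3 = 1: Horner steps 4 → 1 → 3, so m(1) = 3.
  α_4 = 2: Horner steps 4 → 5 → 5, so m(2) = 5.
  α_5 = 4: Horner steps 4 → 6 → 5, so m(4) = 5.
Codeword c = [1, 2, 3, 5, 5] ∈ F_7^5.


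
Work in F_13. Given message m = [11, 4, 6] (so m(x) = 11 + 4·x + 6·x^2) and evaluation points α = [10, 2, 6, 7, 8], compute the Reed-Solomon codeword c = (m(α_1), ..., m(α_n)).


c = [1, 4, 4, 8, 11]

Message polynomial: m(x) = 11 + 4·x + 6·x^2 (mod 13).
For each evaluation point α_i, compute m(α_i) mod 13:
  α_1 = 10: Horner steps 6 → 12 → 1, so m(10) = 1.
  α_2 = 2: Horner steps 6 → 3 → 4, so m(2) = 4.
  α_3 = 6: Horner steps 6 → 1 → 4, so m(6) = 4.
  α_4 = 7: Horner steps 6 → 7 → 8, so m(7) = 8.
  α_5 = 8: Horner steps 6 → 0 → 11, so m(8) = 11.
Codeword c = [1, 4, 4, 8, 11] ∈ F_13^5.


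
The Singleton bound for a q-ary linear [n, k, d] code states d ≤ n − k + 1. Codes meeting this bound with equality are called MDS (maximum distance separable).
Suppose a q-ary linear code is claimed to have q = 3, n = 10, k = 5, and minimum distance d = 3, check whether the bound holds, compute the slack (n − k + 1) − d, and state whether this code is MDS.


Singleton RHS = n − k + 1 = 6, slack = 3, bound satisfied, not MDS.

Singleton bound: d ≤ n − k + 1.
Here n = 10, k = 5, so n − k + 1 = 6.
Given d = 3, check d ≤ 6: YES.
Slack = (n − k + 1) − d = 3.
The code is NOT MDS (slack = 3 > 0).
Description: the claimed parameters are [10, 5, 3]_3; such a code would be non-MDS.


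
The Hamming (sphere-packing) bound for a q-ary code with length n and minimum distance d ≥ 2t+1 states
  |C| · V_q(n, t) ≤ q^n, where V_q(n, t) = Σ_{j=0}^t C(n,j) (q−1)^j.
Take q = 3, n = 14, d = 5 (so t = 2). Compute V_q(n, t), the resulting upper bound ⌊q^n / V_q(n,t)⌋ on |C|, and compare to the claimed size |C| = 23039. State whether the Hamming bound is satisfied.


V_q(n, t) = 393, q^n = 4782969, Hamming bound = 12170, |C| = 23039 > bound (violated).

Step 1: Compute V_q(n, t) = Σ_{j=0}^2 C(n, j) (q−1)^j.
  j = 0: C(14,0)·(2)^0 = 1·1 = 1.
  j = 1: C(14,1)·(2)^1 = 14·2 = 28.
  j = 2: C(14,2)·(2)^2 = 91·4 = 364.
  V_q(n, t) = 1 + 28 + 364 = 393.
Step 2: q^n = 3^14 = 4782969.
Step 3: Hamming bound ⌊q^n / V_q(n,t)⌋ = ⌊4782969/393⌋ = 12170.
Step 4: Compare |C| = 23039 to 12170: violated.
The claimed |C| lies above the Hamming bound, so no 3-ary code of length 14 with d ≥ 5 can have 23039 codewords.


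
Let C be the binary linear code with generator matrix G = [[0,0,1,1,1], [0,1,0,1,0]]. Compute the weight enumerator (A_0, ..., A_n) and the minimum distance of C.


Weight distribution: A_0 = 1, A_2 = 1, A_3 = 2. Minimum distance d = 2.

Enumerate all 2^2 = 4 messages m ∈ F_2^2.
For each, compute codeword c = mG in F_2^5, then tally its weight.
  m = 00 → c = 00000, weight = 0.
  m = 10 → c = 00111, weight = 3.
  m = 01 → c = 01010, weight = 2.
  m = 11 → c = 01101, weight = 3.
Tally weights:
  weight 0: 1 codewords.
  weight 2: 1 codewords.
  weight 3: 2 codewords.
Minimum distance d = smallest w > 0 with A_w > 0 = 2.
Sanity: Σ A_w = 4 = 2^2 = 4 ✓.


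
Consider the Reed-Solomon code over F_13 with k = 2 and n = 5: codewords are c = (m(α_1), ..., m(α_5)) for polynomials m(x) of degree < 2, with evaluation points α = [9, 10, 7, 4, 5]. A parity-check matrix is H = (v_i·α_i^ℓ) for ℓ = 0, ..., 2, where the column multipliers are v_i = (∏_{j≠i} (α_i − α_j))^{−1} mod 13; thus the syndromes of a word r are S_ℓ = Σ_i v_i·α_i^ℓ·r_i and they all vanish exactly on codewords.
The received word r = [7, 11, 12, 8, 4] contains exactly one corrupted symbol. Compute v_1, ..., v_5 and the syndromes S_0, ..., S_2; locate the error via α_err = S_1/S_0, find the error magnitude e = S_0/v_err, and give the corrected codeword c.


S = (5, 7, 2), error at position 4, error magnitude e = 8, c = [7, 11, 12, 0, 4].

Step 1: column multipliers v_i = (∏_{j≠i}(α_i − α_j))^{−1} mod 13.
  i = 1 (α = 9): (9−10)(9−7)(9−4)(9−5) = (−1)·2·5·4 = −40 ≡ 12, so v_1 = 12^{−1} = 12 (mod 13).
  i = 2 (α = 10): (10−9)(10−7)(10−4)(10−5) = 1·3·6·5 = 90 ≡ 12, so v_2 = 12^{−1} = 12 (mod 13).
  i = 3 (α = 7): (7−9)(7−10)(7−4)(7−5) = (−2)·(−3)·3·2 = 36 ≡ 10, so v_3 = 10^{−1} = 4 (mod 13).
  i = 4 (α = 4): (4−9)(4−10)(4−7)(4−5) = (−5)·(−6)·(−3)·(−1) = 90 ≡ 12, so v_4 = 12^{−1} = 12 (mod 13).
  i = 5 (α = 5): (5−9)(5−10)(5−7)(5−4) = (−4)·(−5)·(−2)·1 = −40 ≡ 12, so v_5 = 12^{−1} = 12 (mod 13).
  v = [12, 12, 4, 12, 12].
Step 2: syndromes of r = [7, 11, 12, 8, 4] (all sums mod 13).
  S_0 = Σ v_i r_i = 12·7 + 12·11 + 4·12 + 12·8 + 12·4 = 408 ≡ 5.
  S_1 = Σ v_i α_i r_i = 12·9·7 + 12·10·11 + 4·7·12 + 12·4·8 + 12·5·4 = 3036 ≡ 7.
  α_i^2 mod 13 = [3, 9, 10, 3, 12].
  S_2 = Σ v_i α_i^2 r_i = 12·3·7 + 12·9·11 + 4·10·12 + 12·3·8 + 12·12·4 = 2784 ≡ 2.
  S = (5, 7, 2) ≠ 0, so r is not a codeword (an error is present).
Step 3: locate the error. For a single error e at position i, S_ℓ = v_i·e·α_i^ℓ, so α_err = S_1/S_0.
  S_0^{−1} = 5^{−1} = 8 (mod 13), so α_err = 7·8 = 56 ≡ 4 = α_4. Error position i = 4.
  Consistency check: S_2/S_1 = 2·2 = 4 ≡ 4 = α_err ✓ (single-error assumption holds).
Step 4: error magnitude e = S_0/v_4 = S_0·∏_{j≠4}(α_4 − α_j) = 5·12 = 60 ≡ 8 (mod 13).
Step 5: correct position 4: c_4 = r_4 − e = 8 − 8 ≡ 0 (mod 13). Hence c = [7, 11, 12, 0, 4].
  Check: interpolating c through the α_i gives m(x) = 10 + 4·x (degree < 2) with m(α_i) = c_i for every i, so c is indeed a codeword.


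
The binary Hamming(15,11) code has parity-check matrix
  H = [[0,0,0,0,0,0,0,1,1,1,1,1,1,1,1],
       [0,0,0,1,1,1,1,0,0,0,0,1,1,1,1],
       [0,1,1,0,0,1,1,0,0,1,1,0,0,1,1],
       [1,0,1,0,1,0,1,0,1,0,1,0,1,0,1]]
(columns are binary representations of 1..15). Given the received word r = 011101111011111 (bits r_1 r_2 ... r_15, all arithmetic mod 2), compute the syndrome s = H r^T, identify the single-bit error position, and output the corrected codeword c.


s = (1, 1, 1, 0)^T, error position = 14, corrected codeword c = 011101111011101

Compute s = H r^T mod 2 one row at a time:
  s_1 = 1 + 1 + 0 + 1 + 1 + 1 + 1 + 1 = 7 ≡ 1 (mod 2).
  s_2 = 1 + 0 + 1 + 1 + 1 + 1 + 1 + 1 = 7 ≡ 1 (mod 2).
  s_3 = 1 + 1 + 1 + 1 + 0 + 1 + 1 + 1 = 7 ≡ 1 (mod 2).
  s_4 = 0 + 1 + 0 + 1 + 1 + 1 + 1 + 1 = 6 ≡ 0 (mod 2).
s = (1, 1, 1, 0)^T — this equals column 14 of H (binary 1110), so error is at position 14.
Correct: flip bit 14 of r = 011101111011111 to get c = 011101111011101.


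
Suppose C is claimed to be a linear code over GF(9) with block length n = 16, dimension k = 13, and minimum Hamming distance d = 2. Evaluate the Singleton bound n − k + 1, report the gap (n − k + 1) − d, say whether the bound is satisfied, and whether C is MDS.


Singleton RHS = n − k + 1 = 4, slack = 2, bound satisfied, not MDS.

Singleton bound: d ≤ n − k + 1.
Here n = 16, k = 13, so n − k + 1 = 4.
Given d = 2, check d ≤ 4: YES.
Slack = (n − k + 1) − d = 2.
The code is NOT MDS (slack = 2 > 0).
Description: the claimed parameters are [16, 13, 2]_9; such a code would be non-MDS.


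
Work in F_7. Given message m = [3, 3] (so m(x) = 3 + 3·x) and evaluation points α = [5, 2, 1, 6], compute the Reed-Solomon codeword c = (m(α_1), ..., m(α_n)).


c = [4, 2, 6, 0]

Message polynomial: m(x) = 3 + 3·x (mod 7).
For each evaluation point α_i, compute m(α_i) mod 7:
  α_1 = 5: Horner steps 3 → 4, so m(5) = 4.
  α_2 = 2: Horner steps 3 → 2, so m(2) = 2.
  α_3 = 1: Horner steps 3 → 6, so m(1) = 6.
  α_4 = 6: Horner steps 3 → 0, so m(6) = 0.
Codeword c = [4, 2, 6, 0] ∈ F_7^4.


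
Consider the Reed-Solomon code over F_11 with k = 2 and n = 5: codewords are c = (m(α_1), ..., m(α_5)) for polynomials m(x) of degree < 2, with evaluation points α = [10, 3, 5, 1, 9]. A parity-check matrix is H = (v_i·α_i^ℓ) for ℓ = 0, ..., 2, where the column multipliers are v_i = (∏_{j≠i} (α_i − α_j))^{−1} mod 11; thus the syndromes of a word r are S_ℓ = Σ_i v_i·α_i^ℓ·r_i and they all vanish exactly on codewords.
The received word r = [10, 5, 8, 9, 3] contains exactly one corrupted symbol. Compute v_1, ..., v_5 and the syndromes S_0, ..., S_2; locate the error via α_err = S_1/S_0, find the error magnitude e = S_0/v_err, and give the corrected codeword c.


S = (10, 10, 10), error at position 4, error magnitude e = 7, c = [10, 5, 8, 2, 3].

Step 1: column multipliers v_i = (∏_{j≠i}(α_i − α_j))^{−1} mod 11.
  i = 1 (α = 10): (10−3)(10−5)(10−1)(10−9) = 7·5·9·1 = 315 ≡ 7, so v_1 = 7^{−1} = 8 (mod 11).
  i = 2 (α = 3): (3−10)(3−5)(3−1)(3−9) = (−7)·(−2)·2·(−6) = −168 ≡ 8, so v_2 = 8^{−1} = 7 (mod 11).
  i = 3 (α = 5): (5−10)(5−3)(5−1)(5−9) = (−5)·2·4·(−4) = 160 ≡ 6, so v_3 = 6^{−1} = 2 (mod 11).
  i = 4 (α = 1): (1−10)(1−3)(1−5)(1−9) = (−9)·(−2)·(−4)·(−8) = 576 ≡ 4, so v_4 = 4^{−1} = 3 (mod 11).
  i = 5 (α = 9): (9−10)(9−3)(9−5)(9−1) = (−1)·6·4·8 = −192 ≡ 6, so v_5 = 6^{−1} = 2 (mod 11).
  v = [8, 7, 2, 3, 2].
Step 2: syndromes of r = [10, 5, 8, 9, 3] (all sums mod 11).
  S_0 = Σ v_i r_i = 8·10 + 7·5 + 2·8 + 3·9 + 2·3 = 164 ≡ 10.
  S_1 = Σ v_i α_i r_i = 8·10·10 + 7·3·5 + 2·5·8 + 3·1·9 + 2·9·3 = 1066 ≡ 10.
  α_i^2 mod 11 = [1, 9, 3, 1, 4].
  S_2 = Σ v_i α_i^2 r_i = 8·1·10 + 7·9·5 + 2·3·8 + 3·1·9 + 2·4·3 = 494 ≡ 10.
  S = (10, 10, 10) ≠ 0, so r is not a codeword (an error is present).
Step 3: locate the error. For a single error e at position i, S_ℓ = v_i·e·α_i^ℓ, so α_err = S_1/S_0.
  S_0^{−1} = 10^{−1} = 10 (mod 11), so α_err = 10·10 = 100 ≡ 1 = α_4. Error position i = 4.
  Consistency check: S_2/S_1 = 10·10 = 100 ≡ 1 = α_err ✓ (single-error assumption holds).
Step 4: error magnitude e = S_0/v_4 = S_0·∏_{j≠4}(α_4 − α_j) = 10·4 = 40 ≡ 7 (mod 11).
Step 5: correct position 4: c_4 = r_4 − e = 9 − 7 ≡ 2 (mod 11). Hence c = [10, 5, 8, 2, 3].
  Check: interpolating c through the α_i gives m(x) = 6 + 7·x (degree < 2) with m(α_i) = c_i for every i, so c is indeed a codeword.


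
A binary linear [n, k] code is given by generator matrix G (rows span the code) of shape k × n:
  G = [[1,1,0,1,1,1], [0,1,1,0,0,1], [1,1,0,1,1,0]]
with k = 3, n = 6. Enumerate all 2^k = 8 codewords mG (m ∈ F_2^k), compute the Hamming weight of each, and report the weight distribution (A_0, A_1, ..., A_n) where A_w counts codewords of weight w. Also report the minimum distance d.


Weight distribution: A_0 = 1, A_1 = 1, A_2 = 1, A_3 = 1, A_4 = 2, A_5 = 2. Minimum distance d = 1.

Enumerate all 2^3 = 8 messages m ∈ F_2^3.
For each, compute codeword c = mG in F_2^6, then tally its weight.
  m = 000 → c = 000000, weight = 0.
  m = 100 → c = 110111, weight = 5.
  m = 010 → c = 011001, weight = 3.
  m = 110 → c = 101110, weight = 4.
  m = 001 → c = 110110, weight = 4.
  m = 101 → c = 000001, weight = 1.
  m = 011 → c = 101111, weight = 5.
  m = 111 → c = 011000, weight = 2.
Tally weights:
  weight 0: 1 codewords.
  weight 1: 1 codewords.
  weight 2: 1 codewords.
  weight 3: 1 codewords.
  weight 4: 2 codewords.
  weight 5: 2 codewords.
Minimum distance d = smallest w > 0 with A_w > 0 = 1.
Sanity: Σ A_w = 8 = 2^3 = 8 ✓.


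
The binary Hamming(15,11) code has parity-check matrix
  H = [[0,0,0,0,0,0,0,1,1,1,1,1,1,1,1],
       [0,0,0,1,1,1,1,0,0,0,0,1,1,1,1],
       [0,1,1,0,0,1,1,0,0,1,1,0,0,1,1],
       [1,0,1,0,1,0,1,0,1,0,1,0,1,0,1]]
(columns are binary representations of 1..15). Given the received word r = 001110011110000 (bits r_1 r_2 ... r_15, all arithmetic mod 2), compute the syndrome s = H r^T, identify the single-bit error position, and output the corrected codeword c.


s = (0, 0, 1, 0)^T, error position = 2, corrected codeword c = 011110011110000

Compute s = H r^T mod 2 one row at a time:
  s_1 = 1 + 1 + 1 + 1 + 0 + 0 + 0 + 0 = 4 ≡ 0 (mod 2).
  s_2 = 1 + 1 + 0 + 0 + 0 + 0 + 0 + 0 = 2 ≡ 0 (mod 2).
  s_3 = 0 + 1 + 0 + 0 + 1 + 1 + 0 + 0 = 3 ≡ 1 (mod 2).
  s_4 = 0 + 1 + 1 + 0 + 1 + 1 + 0 + 0 = 4 ≡ 0 (mod 2).
s = (0, 0, 1, 0)^T — this equals column 2 of H (binary 0010), so error is at position 2.
Correct: flip bit 2 of r = 001110011110000 to get c = 011110011110000.


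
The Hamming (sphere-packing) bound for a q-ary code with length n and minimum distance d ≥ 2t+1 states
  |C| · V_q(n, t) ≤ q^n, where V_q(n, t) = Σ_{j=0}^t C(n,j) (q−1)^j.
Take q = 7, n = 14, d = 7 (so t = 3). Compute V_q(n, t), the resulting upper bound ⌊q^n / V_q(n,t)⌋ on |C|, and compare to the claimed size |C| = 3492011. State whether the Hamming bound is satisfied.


V_q(n, t) = 81985, q^n = 678223072849, Hamming bound = 8272526, |C| = 3492011 ≤ bound (satisfied).

Step 1: Compute V_q(n, t) = Σ_{j=0}^3 C(n, j) (q−1)^j.
  j = 0: C(14,0)·(6)^0 = 1·1 = 1.
  j = 1: C(14,1)·(6)^1 = 14·6 = 84.
  j = 2: C(14,2)·(6)^2 = 91·36 = 3276.
  j = 3: C(14,3)·(6)^3 = 364·216 = 78624.
  V_q(n, t) = 1 + 84 + 3276 + 78624 = 81985.
Step 2: q^n = 7^14 = 678223072849.
Step 3: Hamming bound ⌊q^n / V_q(n,t)⌋ = ⌊678223072849/81985⌋ = 8272526.
Step 4: Compare |C| = 3492011 to 8272526: satisfied.
The claimed |C| lies below the Hamming bound.


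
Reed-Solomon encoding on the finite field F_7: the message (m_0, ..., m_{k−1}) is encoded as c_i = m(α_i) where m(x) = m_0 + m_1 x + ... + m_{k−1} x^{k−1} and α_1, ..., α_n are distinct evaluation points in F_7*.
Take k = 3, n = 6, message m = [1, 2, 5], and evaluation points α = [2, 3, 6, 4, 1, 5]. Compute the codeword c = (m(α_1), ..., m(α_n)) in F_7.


c = [4, 3, 4, 5, 1, 3]

Message polynomial: m(x) = 1 + 2·x + 5·x^2 (mod 7).
For each evaluation point α_i, compute m(α_i) mod 7:
  α_1 = 2: Horner steps 5 → 5 → 4, so m(2) = 4.
  α_2 = 3: Horner steps 5 → 3 → 3, so m(3) = 3.
  α_3 = 6: Horner steps 5 → 4 → 4, so m(6) = 4.
  α_4 = 4: Horner steps 5 → 1 → 5, so m(4) = 5.
  α_5 = 1: Horner steps 5 → 0 → 1, so m(1) = 1.
  α_6 = 5: Horner steps 5 → 6 → 3, so m(5) = 3.
Codeword c = [4, 3, 4, 5, 1, 3] ∈ F_7^6.


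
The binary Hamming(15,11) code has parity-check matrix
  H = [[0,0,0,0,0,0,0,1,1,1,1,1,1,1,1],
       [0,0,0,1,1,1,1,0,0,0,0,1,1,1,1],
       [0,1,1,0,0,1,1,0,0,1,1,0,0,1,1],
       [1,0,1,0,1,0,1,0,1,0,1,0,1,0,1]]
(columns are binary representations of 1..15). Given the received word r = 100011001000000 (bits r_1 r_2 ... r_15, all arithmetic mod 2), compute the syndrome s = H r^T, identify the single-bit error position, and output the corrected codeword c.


s = (1, 0, 1, 1)^T, error position = 11, corrected codeword c = 100011001010000

Compute s = H r^T mod 2 one row at a time:
  s_1 = 0 + 1 + 0 + 0 + 0 + 0 + 0 + 0 = 1 ≡ 1 (mod 2).
  s_2 = 0 + 1 + 1 + 0 + 0 + 0 + 0 + 0 = 2 ≡ 0 (mod 2).
  s_3 = 0 + 0 + 1 + 0 + 0 + 0 + 0 + 0 = 1 ≡ 1 (mod 2).
  s_4 = 1 + 0 + 1 + 0 + 1 + 0 + 0 + 0 = 3 ≡ 1 (mod 2).
s = (1, 0, 1, 1)^T — this equals column 11 of H (binary 1011), so error is at position 11.
Correct: flip bit 11 of r = 100011001000000 to get c = 100011001010000.


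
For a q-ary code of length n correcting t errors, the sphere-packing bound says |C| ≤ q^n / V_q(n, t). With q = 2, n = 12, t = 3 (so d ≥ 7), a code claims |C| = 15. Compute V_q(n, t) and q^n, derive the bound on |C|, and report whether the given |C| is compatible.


V_q(n, t) = 299, q^n = 4096, Hamming bound = 13, |C| = 15 > bound (violated).

Step 1: Compute V_q(n, t) = Σ_{j=0}^3 C(n, j) (q−1)^j.
  j = 0: C(12,0)·(1)^0 = 1·1 = 1.
  j = 1: C(12,1)·(1)^1 = 12·1 = 12.
  j = 2: C(12,2)·(1)^2 = 66·1 = 66.
  j = 3: C(12,3)·(1)^3 = 220·1 = 220.
  V_q(n, t) = 1 + 12 + 66 + 220 = 299.
Step 2: q^n = 2^12 = 4096.
Step 3: Hamming bound ⌊q^n / V_q(n,t)⌋ = ⌊4096/299⌋ = 13.
Step 4: Compare |C| = 15 to 13: violated.
The claimed |C| lies above the Hamming bound, so no 2-ary code of length 12 with d ≥ 7 can have 15 codewords.


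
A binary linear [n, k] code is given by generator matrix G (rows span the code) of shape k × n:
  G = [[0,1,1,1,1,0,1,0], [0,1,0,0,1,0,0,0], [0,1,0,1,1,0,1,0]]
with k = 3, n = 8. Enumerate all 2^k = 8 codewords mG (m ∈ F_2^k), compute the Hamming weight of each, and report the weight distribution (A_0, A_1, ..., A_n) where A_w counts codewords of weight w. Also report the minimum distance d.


Weight distribution: A_0 = 1, A_1 = 1, A_2 = 2, A_3 = 2, A_4 = 1, A_5 = 1. Minimum distance d = 1.

Enumerate all 2^3 = 8 messages m ∈ F_2^3.
For each, compute codeword c = mG in F_2^8, then tally its weight.
  m = 000 → c = 00000000, weight = 0.
  m = 100 → c = 01111010, weight = 5.
  m = 010 → c = 01001000, weight = 2.
  m = 110 → c = 00110010, weight = 3.
  m = 001 → c = 01011010, weight = 4.
  m = 101 → c = 00100000, weight = 1.
  m = 011 → c = 00010010, weight = 2.
  m = 111 → c = 01101000, weight = 3.
Tally weights:
  weight 0: 1 codewords.
  weight 1: 1 codewords.
  weight 2: 2 codewords.
  weight 3: 2 codewords.
  weight 4: 1 codewords.
  weight 5: 1 codewords.
Minimum distance d = smallest w > 0 with A_w > 0 = 1.
Sanity: Σ A_w = 8 = 2^3 = 8 ✓.


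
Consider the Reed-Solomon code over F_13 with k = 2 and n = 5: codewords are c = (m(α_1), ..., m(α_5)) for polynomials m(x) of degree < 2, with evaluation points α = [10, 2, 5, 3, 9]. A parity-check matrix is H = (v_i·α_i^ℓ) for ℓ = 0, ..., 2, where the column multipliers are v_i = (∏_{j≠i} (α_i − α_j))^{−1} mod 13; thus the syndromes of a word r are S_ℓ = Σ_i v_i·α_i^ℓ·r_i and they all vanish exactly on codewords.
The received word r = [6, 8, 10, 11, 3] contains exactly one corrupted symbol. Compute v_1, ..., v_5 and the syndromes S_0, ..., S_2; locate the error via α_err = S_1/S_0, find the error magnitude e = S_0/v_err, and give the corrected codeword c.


S = (2, 10, 11), error at position 3, error magnitude e = 6, c = [6, 8, 4, 11, 3].

Step 1: column multipliers v_i = (∏_{j≠i}(α_i − α_j))^{−1} mod 13.
  i = 1 (α = 10): (10−2)(10−5)(10−3)(10−9) = 8·5·7·1 = 280 ≡ 7, so v_1 = 7^{−1} = 2 (mod 13).
  i = 2 (α = 2): (2−10)(2−5)(2−3)(2−9) = (−8)·(−3)·(−1)·(−7) = 168 ≡ 12, so v_2 = 12^{−1} = 12 (mod 13).
  i = 3 (α = 5): (5−10)(5−2)(5−3)(5−9) = (−5)·3·2·(−4) = 120 ≡ 3, so v_3 = 3^{−1} = 9 (mod 13).
  i = 4 (α = 3): (3−10)(3−2)(3−5)(3−9) = (−7)·1·(−2)·(−6) = −84 ≡ 7, so v_4 = 7^{−1} = 2 (mod 13).
  i = 5 (α = 9): (9−10)(9−2)(9−5)(9−3) = (−1)·7·4·6 = −168 ≡ 1, so v_5 = 1^{−1} = 1 (mod 13).
  v = [2, 12, 9, 2, 1].
Step 2: syndromes of r = [6, 8, 10, 11, 3] (all sums mod 13).
  S_0 = Σ v_i r_i = 2·6 + 12·8 + 9·10 + 2·11 + 1·3 = 223 ≡ 2.
  S_1 = Σ v_i α_i r_i = 2·10·6 + 12·2·8 + 9·5·10 + 2·3·11 + 1·9·3 = 855 ≡ 10.
  α_i^2 mod 13 = [9, 4, 12, 9, 3].
  S_2 = Σ v_i α_i^2 r_i = 2·9·6 + 12·4·8 + 9·12·10 + 2·9·11 + 1·3·3 = 1779 ≡ 11.
  S = (2, 10, 11) ≠ 0, so r is not a codeword (an error is present).
Step 3: locate the error. For a single error e at position i, S_ℓ = v_i·e·α_i^ℓ, so α_err = S_1/S_0.
  S_0^{−1} = 2^{−1} = 7 (mod 13), so α_err = 10·7 = 70 ≡ 5 = α_3. Error position i = 3.
  Consistency check: S_2/S_1 = 11·4 = 44 ≡ 5 = α_err ✓ (single-error assumption holds).
Step 4: error magnitude e = S_0/v_3 = S_0·∏_{j≠3}(α_3 − α_j) = 2·3 = 6 ≡ 6 (mod 13).
Step 5: correct position 3: c_3 = r_3 − e = 10 − 6 ≡ 4 (mod 13). Hence c = [6, 8, 4, 11, 3].
  Check: interpolating c through the α_i gives m(x) = 2 + 3·x (degree < 2) with m(α_i) = c_i for every i, so c is indeed a codeword.


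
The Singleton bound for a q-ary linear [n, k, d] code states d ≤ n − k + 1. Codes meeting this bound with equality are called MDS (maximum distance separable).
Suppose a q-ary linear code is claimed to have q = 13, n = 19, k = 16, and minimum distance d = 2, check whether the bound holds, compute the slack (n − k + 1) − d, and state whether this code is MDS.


Singleton RHS = n − k + 1 = 4, slack = 2, bound satisfied, not MDS.

Singleton bound: d ≤ n − k + 1.
Here n = 19, k = 16, so n − k + 1 = 4.
Given d = 2, check d ≤ 4: YES.
Slack = (n − k + 1) − d = 2.
The code is NOT MDS (slack = 2 > 0).
Description: the claimed parameters are [19, 16, 2]_13; such a code would be non-MDS.


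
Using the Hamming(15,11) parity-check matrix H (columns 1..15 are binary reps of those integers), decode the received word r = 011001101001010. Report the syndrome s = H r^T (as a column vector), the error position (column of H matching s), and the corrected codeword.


s = (1, 0, 1, 1)^T, error position = 11, corrected codeword c = 011001101011010

Compute s = H r^T mod 2 one row at a time:
  s_1 = 0 + 1 + 0 + 0 + 1 + 0 + 1 + 0 = 3 ≡ 1 (mod 2).
  s_2 = 0 + 0 + 1 + 1 + 1 + 0 + 1 + 0 = 4 ≡ 0 (mod 2).
  s_3 = 1 + 1 + 1 + 1 + 0 + 0 + 1 + 0 = 5 ≡ 1 (mod 2).
  s_4 = 0 + 1 + 0 + 1 + 1 + 0 + 0 + 0 = 3 ≡ 1 (mod 2).
s = (1, 0, 1, 1)^T — this equals column 11 of H (binary 1011), so error is at position 11.
Correct: flip bit 11 of r = 011001101001010 to get c = 011001101011010.


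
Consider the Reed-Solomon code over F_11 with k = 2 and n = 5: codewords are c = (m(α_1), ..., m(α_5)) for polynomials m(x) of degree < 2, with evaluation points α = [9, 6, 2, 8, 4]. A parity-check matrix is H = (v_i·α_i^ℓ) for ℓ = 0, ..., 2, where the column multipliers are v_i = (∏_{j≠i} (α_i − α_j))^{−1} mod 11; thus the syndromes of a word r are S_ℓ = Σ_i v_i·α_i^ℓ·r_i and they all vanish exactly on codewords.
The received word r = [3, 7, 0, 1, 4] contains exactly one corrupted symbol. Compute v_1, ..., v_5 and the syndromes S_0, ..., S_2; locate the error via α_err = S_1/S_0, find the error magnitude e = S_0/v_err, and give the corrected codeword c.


S = (8, 4, 2), error at position 2, error magnitude e = 10, c = [3, 8, 0, 1, 4].

Step 1: column multipliers v_i = (∏_{j≠i}(α_i − α_j))^{−1} mod 11.
  i = 1 (α = 9): (9−6)(9−2)(9−8)(9−4) = 3·7·1·5 = 105 ≡ 6, so v_1 = 6^{−1} = 2 (mod 11).
  i = 2 (α = 6): (6−9)(6−2)(6−8)(6−4) = (−3)·4·(−2)·2 = 48 ≡ 4, so v_2 = 4^{−1} = 3 (mod 11).
  i = 3 (α = 2): (2−9)(2−6)(2−8)(2−4) = (−7)·(−4)·(−6)·(−2) = 336 ≡ 6, so v_3 = 6^{−1} = 2 (mod 11).
  i = 4 (α = 8): (8−9)(8−6)(8−2)(8−4) = (−1)·2·6·4 = −48 ≡ 7, so v_4 = 7^{−1} = 8 (mod 11).
  i = 5 (α = 4): (4−9)(4−6)(4−2)(4−8) = (−5)·(−2)·2·(−4) = −80 ≡ 8, so v_5 = 8^{−1} = 7 (mod 11).
  v = [2, 3, 2, 8, 7].
Step 2: syndromes of r = [3, 7, 0, 1, 4] (all sums mod 11).
  S_0 = Σ v_i r_i = 2·3 + 3·7 + 2·0 + 8·1 + 7·4 = 63 ≡ 8.
  S_1 = Σ v_i α_i r_i = 2·9·3 + 3·6·7 + 2·2·0 + 8·8·1 + 7·4·4 = 356 ≡ 4.
  α_i^2 mod 11 = [4, 3, 4, 9, 5].
  S_2 = Σ v_i α_i^2 r_i = 2·4·3 + 3·3·7 + 2·4·0 + 8·9·1 + 7·5·4 = 299 ≡ 2.
  S = (8, 4, 2) ≠ 0, so r is not a codeword (an error is present).
Step 3: locate the error. For a single error e at position i, S_ℓ = v_i·e·α_i^ℓ, so α_err = S_1/S_0.
  S_0^{−1} = 8^{−1} = 7 (mod 11), so α_err = 4·7 = 28 ≡ 6 = α_2. Error position i = 2.
  Consistency check: S_2/S_1 = 2·3 = 6 ≡ 6 = α_err ✓ (single-error assumption holds).
Step 4: error magnitude e = S_0/v_2 = S_0·∏_{j≠2}(α_2 − α_j) = 8·4 = 32 ≡ 10 (mod 11).
Step 5: correct position 2: c_2 = r_2 − e = 7 − 10 ≡ 8 (mod 11). Hence c = [3, 8, 0, 1, 4].
  Check: interpolating c through the α_i gives m(x) = 7 + 2·x (degree < 2) with m(α_i) = c_i for every i, so c is indeed a codeword.
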